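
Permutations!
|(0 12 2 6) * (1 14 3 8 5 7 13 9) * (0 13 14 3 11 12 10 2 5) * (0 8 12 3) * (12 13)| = 13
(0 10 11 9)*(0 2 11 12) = (0 10 12)(2 11 9) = [10, 1, 11, 3, 4, 5, 6, 7, 8, 2, 12, 9, 0]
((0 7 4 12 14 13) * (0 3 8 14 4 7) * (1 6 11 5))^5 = (1 6 11 5)(3 8 14 13)(4 12)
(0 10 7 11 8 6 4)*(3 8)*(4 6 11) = [10, 1, 2, 8, 0, 5, 6, 4, 11, 9, 7, 3] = (0 10 7 4)(3 8 11)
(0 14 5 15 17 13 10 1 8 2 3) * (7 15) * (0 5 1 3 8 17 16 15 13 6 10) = [14, 17, 8, 5, 4, 7, 10, 13, 2, 9, 3, 11, 12, 0, 1, 16, 15, 6] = (0 14 1 17 6 10 3 5 7 13)(2 8)(15 16)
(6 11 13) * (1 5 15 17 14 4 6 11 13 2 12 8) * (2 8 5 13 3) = (1 13 11 8)(2 12 5 15 17 14 4 6 3) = [0, 13, 12, 2, 6, 15, 3, 7, 1, 9, 10, 8, 5, 11, 4, 17, 16, 14]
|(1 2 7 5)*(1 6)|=|(1 2 7 5 6)|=5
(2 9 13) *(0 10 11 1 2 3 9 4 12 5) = (0 10 11 1 2 4 12 5)(3 9 13) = [10, 2, 4, 9, 12, 0, 6, 7, 8, 13, 11, 1, 5, 3]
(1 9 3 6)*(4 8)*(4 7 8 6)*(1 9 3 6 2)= (1 3 4 2)(6 9)(7 8)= [0, 3, 1, 4, 2, 5, 9, 8, 7, 6]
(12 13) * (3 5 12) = (3 5 12 13) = [0, 1, 2, 5, 4, 12, 6, 7, 8, 9, 10, 11, 13, 3]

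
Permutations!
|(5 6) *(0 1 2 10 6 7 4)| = 8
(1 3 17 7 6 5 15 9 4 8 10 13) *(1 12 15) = (1 3 17 7 6 5)(4 8 10 13 12 15 9) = [0, 3, 2, 17, 8, 1, 5, 6, 10, 4, 13, 11, 15, 12, 14, 9, 16, 7]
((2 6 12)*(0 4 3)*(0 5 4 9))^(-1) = ((0 9)(2 6 12)(3 5 4))^(-1) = (0 9)(2 12 6)(3 4 5)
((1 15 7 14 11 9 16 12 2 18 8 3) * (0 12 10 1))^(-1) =(0 3 8 18 2 12)(1 10 16 9 11 14 7 15)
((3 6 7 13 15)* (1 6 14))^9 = ((1 6 7 13 15 3 14))^9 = (1 7 15 14 6 13 3)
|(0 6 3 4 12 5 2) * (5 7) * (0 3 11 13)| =12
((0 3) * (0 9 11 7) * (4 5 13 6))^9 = ((0 3 9 11 7)(4 5 13 6))^9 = (0 7 11 9 3)(4 5 13 6)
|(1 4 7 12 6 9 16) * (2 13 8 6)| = 10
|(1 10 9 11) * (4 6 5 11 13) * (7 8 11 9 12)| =|(1 10 12 7 8 11)(4 6 5 9 13)| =30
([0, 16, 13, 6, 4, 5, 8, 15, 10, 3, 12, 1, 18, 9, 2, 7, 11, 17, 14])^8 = [0, 11, 18, 13, 4, 5, 9, 7, 3, 2, 6, 16, 8, 14, 12, 15, 1, 17, 10]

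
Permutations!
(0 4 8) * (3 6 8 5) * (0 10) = (0 4 5 3 6 8 10) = [4, 1, 2, 6, 5, 3, 8, 7, 10, 9, 0]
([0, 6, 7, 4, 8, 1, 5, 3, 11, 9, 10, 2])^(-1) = [0, 5, 11, 7, 3, 6, 1, 2, 4, 9, 10, 8]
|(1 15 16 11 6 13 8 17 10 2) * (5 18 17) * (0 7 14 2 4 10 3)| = |(0 7 14 2 1 15 16 11 6 13 8 5 18 17 3)(4 10)| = 30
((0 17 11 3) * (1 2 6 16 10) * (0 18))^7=((0 17 11 3 18)(1 2 6 16 10))^7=(0 11 18 17 3)(1 6 10 2 16)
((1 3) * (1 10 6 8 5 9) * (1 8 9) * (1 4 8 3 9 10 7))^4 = ((1 9 3 7)(4 8 5)(6 10))^4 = (10)(4 8 5)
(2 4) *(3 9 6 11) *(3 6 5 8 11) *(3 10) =(2 4)(3 9 5 8 11 6 10) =[0, 1, 4, 9, 2, 8, 10, 7, 11, 5, 3, 6]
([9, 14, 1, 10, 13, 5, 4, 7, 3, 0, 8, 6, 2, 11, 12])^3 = [9, 2, 12, 3, 6, 5, 11, 7, 8, 0, 10, 13, 14, 4, 1]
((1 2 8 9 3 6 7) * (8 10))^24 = (10)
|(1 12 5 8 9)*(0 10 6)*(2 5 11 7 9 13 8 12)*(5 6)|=10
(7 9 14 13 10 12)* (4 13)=(4 13 10 12 7 9 14)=[0, 1, 2, 3, 13, 5, 6, 9, 8, 14, 12, 11, 7, 10, 4]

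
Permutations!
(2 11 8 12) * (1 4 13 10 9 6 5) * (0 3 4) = (0 3 4 13 10 9 6 5 1)(2 11 8 12) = [3, 0, 11, 4, 13, 1, 5, 7, 12, 6, 9, 8, 2, 10]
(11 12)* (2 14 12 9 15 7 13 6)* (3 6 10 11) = (2 14 12 3 6)(7 13 10 11 9 15) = [0, 1, 14, 6, 4, 5, 2, 13, 8, 15, 11, 9, 3, 10, 12, 7]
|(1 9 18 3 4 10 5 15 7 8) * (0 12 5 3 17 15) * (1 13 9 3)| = 84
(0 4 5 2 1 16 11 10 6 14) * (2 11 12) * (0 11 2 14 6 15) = (0 4 5 2 1 16 12 14 11 10 15) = [4, 16, 1, 3, 5, 2, 6, 7, 8, 9, 15, 10, 14, 13, 11, 0, 12]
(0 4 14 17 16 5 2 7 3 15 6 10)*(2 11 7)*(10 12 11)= (0 4 14 17 16 5 10)(3 15 6 12 11 7)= [4, 1, 2, 15, 14, 10, 12, 3, 8, 9, 0, 7, 11, 13, 17, 6, 5, 16]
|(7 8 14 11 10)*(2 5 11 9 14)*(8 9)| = 8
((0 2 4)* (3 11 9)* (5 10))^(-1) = ((0 2 4)(3 11 9)(5 10))^(-1) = (0 4 2)(3 9 11)(5 10)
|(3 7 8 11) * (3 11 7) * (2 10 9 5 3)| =10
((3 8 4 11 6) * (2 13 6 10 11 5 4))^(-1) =(2 8 3 6 13)(4 5)(10 11)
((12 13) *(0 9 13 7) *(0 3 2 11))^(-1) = (0 11 2 3 7 12 13 9)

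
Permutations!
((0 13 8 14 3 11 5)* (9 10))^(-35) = (14)(9 10)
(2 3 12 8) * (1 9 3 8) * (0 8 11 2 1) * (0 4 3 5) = (0 8 1 9 5)(2 11)(3 12 4) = [8, 9, 11, 12, 3, 0, 6, 7, 1, 5, 10, 2, 4]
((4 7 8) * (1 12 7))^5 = ((1 12 7 8 4))^5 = (12)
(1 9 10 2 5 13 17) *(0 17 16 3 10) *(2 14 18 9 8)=(0 17 1 8 2 5 13 16 3 10 14 18 9)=[17, 8, 5, 10, 4, 13, 6, 7, 2, 0, 14, 11, 12, 16, 18, 15, 3, 1, 9]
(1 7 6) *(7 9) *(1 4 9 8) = [0, 8, 2, 3, 9, 5, 4, 6, 1, 7] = (1 8)(4 9 7 6)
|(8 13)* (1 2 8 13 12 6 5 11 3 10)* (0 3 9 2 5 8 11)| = |(13)(0 3 10 1 5)(2 11 9)(6 8 12)| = 15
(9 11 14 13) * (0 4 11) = (0 4 11 14 13 9) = [4, 1, 2, 3, 11, 5, 6, 7, 8, 0, 10, 14, 12, 9, 13]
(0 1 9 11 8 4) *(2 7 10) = (0 1 9 11 8 4)(2 7 10) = [1, 9, 7, 3, 0, 5, 6, 10, 4, 11, 2, 8]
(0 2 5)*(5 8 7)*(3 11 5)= (0 2 8 7 3 11 5)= [2, 1, 8, 11, 4, 0, 6, 3, 7, 9, 10, 5]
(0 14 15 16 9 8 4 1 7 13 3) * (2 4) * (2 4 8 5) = (0 14 15 16 9 5 2 8 4 1 7 13 3) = [14, 7, 8, 0, 1, 2, 6, 13, 4, 5, 10, 11, 12, 3, 15, 16, 9]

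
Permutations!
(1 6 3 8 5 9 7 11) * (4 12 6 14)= [0, 14, 2, 8, 12, 9, 3, 11, 5, 7, 10, 1, 6, 13, 4]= (1 14 4 12 6 3 8 5 9 7 11)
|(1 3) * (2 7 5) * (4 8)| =|(1 3)(2 7 5)(4 8)| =6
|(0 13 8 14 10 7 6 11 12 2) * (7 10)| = |(0 13 8 14 7 6 11 12 2)| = 9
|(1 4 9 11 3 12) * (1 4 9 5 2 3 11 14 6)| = 20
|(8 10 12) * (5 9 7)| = |(5 9 7)(8 10 12)| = 3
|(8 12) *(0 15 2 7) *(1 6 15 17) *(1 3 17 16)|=|(0 16 1 6 15 2 7)(3 17)(8 12)|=14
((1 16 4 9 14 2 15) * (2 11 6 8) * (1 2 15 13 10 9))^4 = (1 16 4)(2 14 15 9 8 10 6 13 11)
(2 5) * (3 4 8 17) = (2 5)(3 4 8 17) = [0, 1, 5, 4, 8, 2, 6, 7, 17, 9, 10, 11, 12, 13, 14, 15, 16, 3]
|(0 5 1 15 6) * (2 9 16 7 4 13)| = 30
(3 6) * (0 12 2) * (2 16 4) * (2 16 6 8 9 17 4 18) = (0 12 6 3 8 9 17 4 16 18 2) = [12, 1, 0, 8, 16, 5, 3, 7, 9, 17, 10, 11, 6, 13, 14, 15, 18, 4, 2]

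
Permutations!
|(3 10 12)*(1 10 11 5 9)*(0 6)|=14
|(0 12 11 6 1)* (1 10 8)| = |(0 12 11 6 10 8 1)| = 7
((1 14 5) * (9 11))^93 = (14)(9 11)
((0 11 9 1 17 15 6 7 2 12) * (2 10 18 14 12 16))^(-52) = ((0 11 9 1 17 15 6 7 10 18 14 12)(2 16))^(-52) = (0 10 17)(1 12 7)(6 9 14)(11 18 15)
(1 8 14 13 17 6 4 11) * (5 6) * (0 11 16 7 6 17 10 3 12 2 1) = (0 11)(1 8 14 13 10 3 12 2)(4 16 7 6)(5 17) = [11, 8, 1, 12, 16, 17, 4, 6, 14, 9, 3, 0, 2, 10, 13, 15, 7, 5]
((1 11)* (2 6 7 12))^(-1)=(1 11)(2 12 7 6)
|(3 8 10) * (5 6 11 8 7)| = |(3 7 5 6 11 8 10)| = 7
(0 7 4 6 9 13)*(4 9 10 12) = [7, 1, 2, 3, 6, 5, 10, 9, 8, 13, 12, 11, 4, 0] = (0 7 9 13)(4 6 10 12)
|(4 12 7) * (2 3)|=|(2 3)(4 12 7)|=6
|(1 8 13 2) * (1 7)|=|(1 8 13 2 7)|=5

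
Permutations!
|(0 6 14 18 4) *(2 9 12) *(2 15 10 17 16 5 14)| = |(0 6 2 9 12 15 10 17 16 5 14 18 4)| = 13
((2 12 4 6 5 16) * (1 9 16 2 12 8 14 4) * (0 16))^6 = (0 16 12 1 9)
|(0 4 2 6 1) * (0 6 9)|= |(0 4 2 9)(1 6)|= 4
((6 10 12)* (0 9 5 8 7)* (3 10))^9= ((0 9 5 8 7)(3 10 12 6))^9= (0 7 8 5 9)(3 10 12 6)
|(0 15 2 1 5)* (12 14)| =10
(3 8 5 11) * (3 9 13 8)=(5 11 9 13 8)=[0, 1, 2, 3, 4, 11, 6, 7, 5, 13, 10, 9, 12, 8]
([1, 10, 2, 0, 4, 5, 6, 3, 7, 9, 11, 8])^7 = (11)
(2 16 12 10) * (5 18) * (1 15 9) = [0, 15, 16, 3, 4, 18, 6, 7, 8, 1, 2, 11, 10, 13, 14, 9, 12, 17, 5] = (1 15 9)(2 16 12 10)(5 18)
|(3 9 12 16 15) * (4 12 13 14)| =8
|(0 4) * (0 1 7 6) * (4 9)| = 6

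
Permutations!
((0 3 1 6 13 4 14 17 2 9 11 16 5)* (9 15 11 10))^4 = ((0 3 1 6 13 4 14 17 2 15 11 16 5)(9 10))^4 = (0 13 2 5 6 17 16 1 14 11 3 4 15)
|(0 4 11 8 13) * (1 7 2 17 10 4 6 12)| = 12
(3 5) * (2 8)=(2 8)(3 5)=[0, 1, 8, 5, 4, 3, 6, 7, 2]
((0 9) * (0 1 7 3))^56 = (0 9 1 7 3)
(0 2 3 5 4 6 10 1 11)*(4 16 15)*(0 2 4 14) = [4, 11, 3, 5, 6, 16, 10, 7, 8, 9, 1, 2, 12, 13, 0, 14, 15] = (0 4 6 10 1 11 2 3 5 16 15 14)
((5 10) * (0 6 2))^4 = ((0 6 2)(5 10))^4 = (10)(0 6 2)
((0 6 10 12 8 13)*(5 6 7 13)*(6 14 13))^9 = (14)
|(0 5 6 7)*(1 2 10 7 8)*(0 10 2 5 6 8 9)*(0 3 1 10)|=9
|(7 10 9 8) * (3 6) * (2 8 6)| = |(2 8 7 10 9 6 3)| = 7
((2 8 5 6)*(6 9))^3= ((2 8 5 9 6))^3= (2 9 8 6 5)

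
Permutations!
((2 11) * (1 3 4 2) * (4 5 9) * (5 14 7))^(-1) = ((1 3 14 7 5 9 4 2 11))^(-1) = (1 11 2 4 9 5 7 14 3)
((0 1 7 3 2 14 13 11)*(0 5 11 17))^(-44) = ((0 1 7 3 2 14 13 17)(5 11))^(-44) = (0 2)(1 14)(3 17)(7 13)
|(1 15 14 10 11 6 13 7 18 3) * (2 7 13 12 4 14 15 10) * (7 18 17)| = 10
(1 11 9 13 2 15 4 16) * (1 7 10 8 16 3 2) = (1 11 9 13)(2 15 4 3)(7 10 8 16) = [0, 11, 15, 2, 3, 5, 6, 10, 16, 13, 8, 9, 12, 1, 14, 4, 7]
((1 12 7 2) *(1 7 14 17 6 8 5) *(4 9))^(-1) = ((1 12 14 17 6 8 5)(2 7)(4 9))^(-1) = (1 5 8 6 17 14 12)(2 7)(4 9)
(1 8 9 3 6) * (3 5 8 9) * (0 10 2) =(0 10 2)(1 9 5 8 3 6) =[10, 9, 0, 6, 4, 8, 1, 7, 3, 5, 2]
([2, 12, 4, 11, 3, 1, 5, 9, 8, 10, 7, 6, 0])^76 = [11, 4, 6, 1, 5, 2, 0, 9, 8, 10, 7, 12, 3]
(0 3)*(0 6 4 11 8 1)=(0 3 6 4 11 8 1)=[3, 0, 2, 6, 11, 5, 4, 7, 1, 9, 10, 8]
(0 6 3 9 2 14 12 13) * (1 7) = [6, 7, 14, 9, 4, 5, 3, 1, 8, 2, 10, 11, 13, 0, 12] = (0 6 3 9 2 14 12 13)(1 7)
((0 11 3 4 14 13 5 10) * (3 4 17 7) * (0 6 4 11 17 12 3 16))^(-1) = (0 16 7 17)(3 12)(4 6 10 5 13 14)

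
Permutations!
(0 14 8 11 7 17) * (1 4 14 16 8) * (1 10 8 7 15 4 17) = (0 16 7 1 17)(4 14 10 8 11 15) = [16, 17, 2, 3, 14, 5, 6, 1, 11, 9, 8, 15, 12, 13, 10, 4, 7, 0]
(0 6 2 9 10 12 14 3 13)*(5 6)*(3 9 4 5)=(0 3 13)(2 4 5 6)(9 10 12 14)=[3, 1, 4, 13, 5, 6, 2, 7, 8, 10, 12, 11, 14, 0, 9]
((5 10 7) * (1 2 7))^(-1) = ((1 2 7 5 10))^(-1) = (1 10 5 7 2)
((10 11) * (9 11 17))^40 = (17) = ((9 11 10 17))^40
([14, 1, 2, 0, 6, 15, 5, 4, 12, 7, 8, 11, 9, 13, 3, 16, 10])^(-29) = [14, 1, 2, 0, 6, 15, 5, 4, 12, 7, 8, 11, 9, 13, 3, 16, 10]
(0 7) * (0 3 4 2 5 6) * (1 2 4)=(0 7 3 1 2 5 6)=[7, 2, 5, 1, 4, 6, 0, 3]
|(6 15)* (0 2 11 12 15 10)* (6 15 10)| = |(15)(0 2 11 12 10)| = 5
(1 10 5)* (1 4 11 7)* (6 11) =(1 10 5 4 6 11 7) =[0, 10, 2, 3, 6, 4, 11, 1, 8, 9, 5, 7]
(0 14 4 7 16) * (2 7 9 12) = (0 14 4 9 12 2 7 16) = [14, 1, 7, 3, 9, 5, 6, 16, 8, 12, 10, 11, 2, 13, 4, 15, 0]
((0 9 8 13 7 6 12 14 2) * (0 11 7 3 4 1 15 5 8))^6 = (1 4 3 13 8 5 15)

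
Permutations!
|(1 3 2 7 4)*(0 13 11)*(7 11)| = 8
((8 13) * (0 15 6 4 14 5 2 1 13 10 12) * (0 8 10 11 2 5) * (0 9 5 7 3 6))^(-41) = (0 15)(1 13 10 12 8 11 2)(3 6 4 14 9 5 7)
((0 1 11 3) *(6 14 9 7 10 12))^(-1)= (0 3 11 1)(6 12 10 7 9 14)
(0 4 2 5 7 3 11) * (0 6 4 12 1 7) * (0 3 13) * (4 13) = (0 12 1 7 4 2 5 3 11 6 13) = [12, 7, 5, 11, 2, 3, 13, 4, 8, 9, 10, 6, 1, 0]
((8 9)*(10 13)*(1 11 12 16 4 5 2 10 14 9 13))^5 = (1 5 12 10 4 11 2 16)(8 13 14 9)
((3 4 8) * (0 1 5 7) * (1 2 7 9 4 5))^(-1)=(0 7 2)(3 8 4 9 5)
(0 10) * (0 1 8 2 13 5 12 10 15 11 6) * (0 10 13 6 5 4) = [15, 8, 6, 3, 0, 12, 10, 7, 2, 9, 1, 5, 13, 4, 14, 11] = (0 15 11 5 12 13 4)(1 8 2 6 10)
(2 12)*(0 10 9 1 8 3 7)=(0 10 9 1 8 3 7)(2 12)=[10, 8, 12, 7, 4, 5, 6, 0, 3, 1, 9, 11, 2]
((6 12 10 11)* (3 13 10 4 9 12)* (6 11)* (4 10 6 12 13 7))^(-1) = (3 6 13 9 4 7)(10 12)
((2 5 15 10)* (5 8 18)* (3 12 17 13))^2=(2 18 15)(3 17)(5 10 8)(12 13)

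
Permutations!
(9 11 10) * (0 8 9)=[8, 1, 2, 3, 4, 5, 6, 7, 9, 11, 0, 10]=(0 8 9 11 10)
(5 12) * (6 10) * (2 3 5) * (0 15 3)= (0 15 3 5 12 2)(6 10)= [15, 1, 0, 5, 4, 12, 10, 7, 8, 9, 6, 11, 2, 13, 14, 3]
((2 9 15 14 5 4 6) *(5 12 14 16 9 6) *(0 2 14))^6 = (16)(0 2 6 14 12)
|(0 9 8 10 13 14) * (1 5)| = |(0 9 8 10 13 14)(1 5)| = 6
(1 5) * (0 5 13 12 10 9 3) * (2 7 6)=[5, 13, 7, 0, 4, 1, 2, 6, 8, 3, 9, 11, 10, 12]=(0 5 1 13 12 10 9 3)(2 7 6)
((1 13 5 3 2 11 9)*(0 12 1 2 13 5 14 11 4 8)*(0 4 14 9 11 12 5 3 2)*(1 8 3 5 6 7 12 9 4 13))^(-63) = (0 7 8 4 1 2 9 6 12 13 3 5 14)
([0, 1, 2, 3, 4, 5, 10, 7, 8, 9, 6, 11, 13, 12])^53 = (6 10)(12 13)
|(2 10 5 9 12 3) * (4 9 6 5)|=6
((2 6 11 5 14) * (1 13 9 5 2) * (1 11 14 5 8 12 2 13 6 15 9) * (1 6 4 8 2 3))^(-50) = (2 15 9)(6 11)(13 14)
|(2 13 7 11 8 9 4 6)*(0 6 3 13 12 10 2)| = |(0 6)(2 12 10)(3 13 7 11 8 9 4)| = 42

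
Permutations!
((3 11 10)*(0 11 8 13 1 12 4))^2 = ((0 11 10 3 8 13 1 12 4))^2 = (0 10 8 1 4 11 3 13 12)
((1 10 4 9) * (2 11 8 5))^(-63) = ((1 10 4 9)(2 11 8 5))^(-63) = (1 10 4 9)(2 11 8 5)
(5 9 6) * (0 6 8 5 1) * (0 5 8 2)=[6, 5, 0, 3, 4, 9, 1, 7, 8, 2]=(0 6 1 5 9 2)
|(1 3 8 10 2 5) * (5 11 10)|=12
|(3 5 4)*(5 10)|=|(3 10 5 4)|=4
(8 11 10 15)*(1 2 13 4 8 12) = (1 2 13 4 8 11 10 15 12) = [0, 2, 13, 3, 8, 5, 6, 7, 11, 9, 15, 10, 1, 4, 14, 12]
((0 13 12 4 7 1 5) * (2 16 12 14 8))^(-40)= ((0 13 14 8 2 16 12 4 7 1 5))^(-40)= (0 2 7 13 16 1 14 12 5 8 4)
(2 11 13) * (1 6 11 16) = (1 6 11 13 2 16) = [0, 6, 16, 3, 4, 5, 11, 7, 8, 9, 10, 13, 12, 2, 14, 15, 1]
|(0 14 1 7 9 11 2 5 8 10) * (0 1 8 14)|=9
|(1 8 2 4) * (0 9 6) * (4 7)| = 15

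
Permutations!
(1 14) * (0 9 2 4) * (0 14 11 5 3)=[9, 11, 4, 0, 14, 3, 6, 7, 8, 2, 10, 5, 12, 13, 1]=(0 9 2 4 14 1 11 5 3)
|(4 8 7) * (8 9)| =4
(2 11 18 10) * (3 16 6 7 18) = (2 11 3 16 6 7 18 10) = [0, 1, 11, 16, 4, 5, 7, 18, 8, 9, 2, 3, 12, 13, 14, 15, 6, 17, 10]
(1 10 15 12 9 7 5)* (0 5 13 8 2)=[5, 10, 0, 3, 4, 1, 6, 13, 2, 7, 15, 11, 9, 8, 14, 12]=(0 5 1 10 15 12 9 7 13 8 2)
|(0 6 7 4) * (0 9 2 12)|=|(0 6 7 4 9 2 12)|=7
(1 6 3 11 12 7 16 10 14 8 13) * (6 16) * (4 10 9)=(1 16 9 4 10 14 8 13)(3 11 12 7 6)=[0, 16, 2, 11, 10, 5, 3, 6, 13, 4, 14, 12, 7, 1, 8, 15, 9]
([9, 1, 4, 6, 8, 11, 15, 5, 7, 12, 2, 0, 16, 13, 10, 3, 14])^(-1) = (0 11 5 7 8 4 2 10 14 16 12 9)(3 15 6)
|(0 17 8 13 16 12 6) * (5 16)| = 8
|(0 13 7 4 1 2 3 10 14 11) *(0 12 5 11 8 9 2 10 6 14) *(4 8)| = |(0 13 7 8 9 2 3 6 14 4 1 10)(5 11 12)| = 12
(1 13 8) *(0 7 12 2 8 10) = (0 7 12 2 8 1 13 10) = [7, 13, 8, 3, 4, 5, 6, 12, 1, 9, 0, 11, 2, 10]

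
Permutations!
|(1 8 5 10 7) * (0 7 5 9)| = |(0 7 1 8 9)(5 10)| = 10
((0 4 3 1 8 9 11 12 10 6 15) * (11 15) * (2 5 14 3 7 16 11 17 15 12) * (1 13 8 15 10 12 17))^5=(0 2 8 1 16 3 10 4 5 9 15 11 13 6 7 14 17)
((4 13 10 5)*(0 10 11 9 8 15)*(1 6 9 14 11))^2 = ((0 10 5 4 13 1 6 9 8 15)(11 14))^2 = (0 5 13 6 8)(1 9 15 10 4)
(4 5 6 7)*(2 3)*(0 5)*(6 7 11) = [5, 1, 3, 2, 0, 7, 11, 4, 8, 9, 10, 6] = (0 5 7 4)(2 3)(6 11)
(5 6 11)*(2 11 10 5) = (2 11)(5 6 10) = [0, 1, 11, 3, 4, 6, 10, 7, 8, 9, 5, 2]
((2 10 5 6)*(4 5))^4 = (2 6 5 4 10)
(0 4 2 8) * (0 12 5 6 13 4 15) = (0 15)(2 8 12 5 6 13 4) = [15, 1, 8, 3, 2, 6, 13, 7, 12, 9, 10, 11, 5, 4, 14, 0]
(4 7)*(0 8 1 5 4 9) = [8, 5, 2, 3, 7, 4, 6, 9, 1, 0] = (0 8 1 5 4 7 9)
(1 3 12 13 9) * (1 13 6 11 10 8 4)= [0, 3, 2, 12, 1, 5, 11, 7, 4, 13, 8, 10, 6, 9]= (1 3 12 6 11 10 8 4)(9 13)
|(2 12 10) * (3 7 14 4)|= 12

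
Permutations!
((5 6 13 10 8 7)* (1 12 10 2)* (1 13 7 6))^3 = ((1 12 10 8 6 7 5)(2 13))^3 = (1 8 5 10 7 12 6)(2 13)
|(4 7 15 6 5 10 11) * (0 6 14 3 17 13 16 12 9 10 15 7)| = 14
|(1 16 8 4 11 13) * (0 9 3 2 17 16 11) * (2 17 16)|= |(0 9 3 17 2 16 8 4)(1 11 13)|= 24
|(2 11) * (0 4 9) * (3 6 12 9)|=|(0 4 3 6 12 9)(2 11)|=6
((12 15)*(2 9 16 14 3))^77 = (2 16 3 9 14)(12 15)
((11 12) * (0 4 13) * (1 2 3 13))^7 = (0 4 1 2 3 13)(11 12)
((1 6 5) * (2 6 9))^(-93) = (1 2 5 9 6)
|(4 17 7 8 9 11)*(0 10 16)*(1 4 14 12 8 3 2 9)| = 33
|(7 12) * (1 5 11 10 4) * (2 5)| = |(1 2 5 11 10 4)(7 12)| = 6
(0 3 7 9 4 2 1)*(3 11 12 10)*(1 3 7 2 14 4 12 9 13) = (0 11 9 12 10 7 13 1)(2 3)(4 14) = [11, 0, 3, 2, 14, 5, 6, 13, 8, 12, 7, 9, 10, 1, 4]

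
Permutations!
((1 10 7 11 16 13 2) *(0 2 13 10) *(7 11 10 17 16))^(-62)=(17)(0 2 1)(7 10 11)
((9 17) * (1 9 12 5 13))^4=(1 5 17)(9 13 12)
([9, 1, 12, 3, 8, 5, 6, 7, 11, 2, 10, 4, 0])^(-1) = [12, 1, 9, 3, 11, 5, 6, 7, 4, 0, 10, 8, 2]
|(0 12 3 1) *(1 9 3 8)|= |(0 12 8 1)(3 9)|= 4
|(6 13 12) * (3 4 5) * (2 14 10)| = |(2 14 10)(3 4 5)(6 13 12)| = 3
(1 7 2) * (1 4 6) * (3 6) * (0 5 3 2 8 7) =(0 5 3 6 1)(2 4)(7 8) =[5, 0, 4, 6, 2, 3, 1, 8, 7]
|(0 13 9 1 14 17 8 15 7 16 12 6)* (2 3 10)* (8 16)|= 9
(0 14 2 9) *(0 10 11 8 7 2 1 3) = (0 14 1 3)(2 9 10 11 8 7) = [14, 3, 9, 0, 4, 5, 6, 2, 7, 10, 11, 8, 12, 13, 1]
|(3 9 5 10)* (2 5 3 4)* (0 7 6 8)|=|(0 7 6 8)(2 5 10 4)(3 9)|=4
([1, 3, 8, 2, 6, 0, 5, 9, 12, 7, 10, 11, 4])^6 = [4, 6, 0, 5, 2, 12, 8, 7, 1, 9, 10, 11, 3]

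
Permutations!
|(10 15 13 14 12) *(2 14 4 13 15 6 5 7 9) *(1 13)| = |(15)(1 13 4)(2 14 12 10 6 5 7 9)| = 24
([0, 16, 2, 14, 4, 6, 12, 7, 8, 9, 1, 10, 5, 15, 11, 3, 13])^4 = [0, 3, 2, 1, 4, 6, 12, 7, 8, 9, 15, 13, 5, 11, 16, 10, 14]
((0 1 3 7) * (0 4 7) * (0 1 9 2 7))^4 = (0 4 7 2 9)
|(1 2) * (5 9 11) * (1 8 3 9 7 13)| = 9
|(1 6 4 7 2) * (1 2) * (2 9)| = 4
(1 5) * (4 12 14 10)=(1 5)(4 12 14 10)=[0, 5, 2, 3, 12, 1, 6, 7, 8, 9, 4, 11, 14, 13, 10]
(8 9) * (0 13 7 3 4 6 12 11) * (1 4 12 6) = [13, 4, 2, 12, 1, 5, 6, 3, 9, 8, 10, 0, 11, 7] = (0 13 7 3 12 11)(1 4)(8 9)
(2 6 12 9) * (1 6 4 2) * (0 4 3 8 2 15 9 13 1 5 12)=(0 4 15 9 5 12 13 1 6)(2 3 8)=[4, 6, 3, 8, 15, 12, 0, 7, 2, 5, 10, 11, 13, 1, 14, 9]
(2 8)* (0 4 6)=[4, 1, 8, 3, 6, 5, 0, 7, 2]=(0 4 6)(2 8)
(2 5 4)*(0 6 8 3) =[6, 1, 5, 0, 2, 4, 8, 7, 3] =(0 6 8 3)(2 5 4)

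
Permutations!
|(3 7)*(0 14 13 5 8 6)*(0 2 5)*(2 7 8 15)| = 12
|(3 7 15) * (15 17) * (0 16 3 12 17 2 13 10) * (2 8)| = |(0 16 3 7 8 2 13 10)(12 17 15)| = 24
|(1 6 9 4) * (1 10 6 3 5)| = |(1 3 5)(4 10 6 9)| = 12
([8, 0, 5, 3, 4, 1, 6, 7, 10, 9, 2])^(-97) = (0 1 5 2 10 8)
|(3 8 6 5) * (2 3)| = 5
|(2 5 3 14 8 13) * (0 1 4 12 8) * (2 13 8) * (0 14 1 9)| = 6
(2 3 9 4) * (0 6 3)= [6, 1, 0, 9, 2, 5, 3, 7, 8, 4]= (0 6 3 9 4 2)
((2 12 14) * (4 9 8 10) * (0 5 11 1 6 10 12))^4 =(0 6 8)(1 9 2)(4 14 11)(5 10 12)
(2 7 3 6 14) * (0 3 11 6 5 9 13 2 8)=[3, 1, 7, 5, 4, 9, 14, 11, 0, 13, 10, 6, 12, 2, 8]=(0 3 5 9 13 2 7 11 6 14 8)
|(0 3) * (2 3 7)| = 4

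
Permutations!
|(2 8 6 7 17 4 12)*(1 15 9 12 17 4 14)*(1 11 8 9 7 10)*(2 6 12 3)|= 33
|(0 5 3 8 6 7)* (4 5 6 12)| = 15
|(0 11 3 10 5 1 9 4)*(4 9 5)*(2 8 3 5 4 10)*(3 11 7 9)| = |(0 7 9 3 2 8 11 5 1 4)| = 10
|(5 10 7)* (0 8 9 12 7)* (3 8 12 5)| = |(0 12 7 3 8 9 5 10)| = 8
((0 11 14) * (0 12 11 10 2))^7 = (0 10 2)(11 14 12)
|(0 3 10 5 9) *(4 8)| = 10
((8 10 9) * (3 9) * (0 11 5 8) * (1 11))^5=(0 10 11 9 8 1 3 5)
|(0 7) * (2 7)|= |(0 2 7)|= 3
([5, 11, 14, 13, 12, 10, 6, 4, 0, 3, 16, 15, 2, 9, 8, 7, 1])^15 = [10, 15, 8, 3, 2, 16, 6, 12, 5, 9, 1, 7, 14, 13, 0, 4, 11]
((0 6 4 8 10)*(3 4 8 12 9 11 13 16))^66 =(0 8)(3 9 16 12 13 4 11)(6 10)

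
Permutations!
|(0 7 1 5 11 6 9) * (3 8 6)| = |(0 7 1 5 11 3 8 6 9)| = 9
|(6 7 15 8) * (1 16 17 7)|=|(1 16 17 7 15 8 6)|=7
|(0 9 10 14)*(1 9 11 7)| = 7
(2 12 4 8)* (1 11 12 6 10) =(1 11 12 4 8 2 6 10) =[0, 11, 6, 3, 8, 5, 10, 7, 2, 9, 1, 12, 4]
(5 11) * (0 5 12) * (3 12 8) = (0 5 11 8 3 12) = [5, 1, 2, 12, 4, 11, 6, 7, 3, 9, 10, 8, 0]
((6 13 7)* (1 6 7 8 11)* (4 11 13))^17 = (1 6 4 11)(8 13)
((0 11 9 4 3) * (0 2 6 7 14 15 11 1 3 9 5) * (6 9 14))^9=((0 1 3 2 9 4 14 15 11 5)(6 7))^9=(0 5 11 15 14 4 9 2 3 1)(6 7)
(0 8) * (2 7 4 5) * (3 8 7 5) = (0 7 4 3 8)(2 5) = [7, 1, 5, 8, 3, 2, 6, 4, 0]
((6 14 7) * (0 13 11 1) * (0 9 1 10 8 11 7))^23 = ((0 13 7 6 14)(1 9)(8 11 10))^23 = (0 6 13 14 7)(1 9)(8 10 11)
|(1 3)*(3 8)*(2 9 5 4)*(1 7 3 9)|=6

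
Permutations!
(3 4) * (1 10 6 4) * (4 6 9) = (1 10 9 4 3) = [0, 10, 2, 1, 3, 5, 6, 7, 8, 4, 9]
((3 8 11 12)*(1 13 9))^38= (1 9 13)(3 11)(8 12)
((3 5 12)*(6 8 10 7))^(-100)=(3 12 5)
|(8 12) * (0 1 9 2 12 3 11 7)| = |(0 1 9 2 12 8 3 11 7)| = 9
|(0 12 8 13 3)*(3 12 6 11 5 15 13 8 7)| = 9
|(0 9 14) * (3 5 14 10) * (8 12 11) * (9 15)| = |(0 15 9 10 3 5 14)(8 12 11)| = 21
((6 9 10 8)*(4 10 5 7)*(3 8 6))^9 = (3 8)(4 9)(5 10)(6 7)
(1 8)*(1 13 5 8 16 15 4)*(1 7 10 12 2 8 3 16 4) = (1 4 7 10 12 2 8 13 5 3 16 15) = [0, 4, 8, 16, 7, 3, 6, 10, 13, 9, 12, 11, 2, 5, 14, 1, 15]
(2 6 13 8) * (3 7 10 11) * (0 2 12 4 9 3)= (0 2 6 13 8 12 4 9 3 7 10 11)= [2, 1, 6, 7, 9, 5, 13, 10, 12, 3, 11, 0, 4, 8]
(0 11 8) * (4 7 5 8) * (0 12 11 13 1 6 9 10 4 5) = (0 13 1 6 9 10 4 7)(5 8 12 11) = [13, 6, 2, 3, 7, 8, 9, 0, 12, 10, 4, 5, 11, 1]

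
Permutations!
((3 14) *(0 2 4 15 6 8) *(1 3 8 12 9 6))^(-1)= (0 8 14 3 1 15 4 2)(6 9 12)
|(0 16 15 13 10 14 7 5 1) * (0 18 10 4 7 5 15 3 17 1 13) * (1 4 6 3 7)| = |(0 16 7 15)(1 18 10 14 5 13 6 3 17 4)| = 20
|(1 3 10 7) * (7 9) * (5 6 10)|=7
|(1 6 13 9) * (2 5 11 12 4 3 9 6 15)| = |(1 15 2 5 11 12 4 3 9)(6 13)| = 18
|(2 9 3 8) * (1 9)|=|(1 9 3 8 2)|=5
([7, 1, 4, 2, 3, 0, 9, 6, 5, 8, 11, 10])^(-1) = (0 5 8 9 6 7)(2 3 4)(10 11)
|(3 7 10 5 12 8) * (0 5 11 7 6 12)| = |(0 5)(3 6 12 8)(7 10 11)| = 12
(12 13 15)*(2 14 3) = (2 14 3)(12 13 15) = [0, 1, 14, 2, 4, 5, 6, 7, 8, 9, 10, 11, 13, 15, 3, 12]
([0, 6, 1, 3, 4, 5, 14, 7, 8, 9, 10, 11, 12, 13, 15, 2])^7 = (1 14 2 6 15)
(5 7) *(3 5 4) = (3 5 7 4) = [0, 1, 2, 5, 3, 7, 6, 4]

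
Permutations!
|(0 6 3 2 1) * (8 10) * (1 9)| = |(0 6 3 2 9 1)(8 10)| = 6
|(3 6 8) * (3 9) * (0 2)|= |(0 2)(3 6 8 9)|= 4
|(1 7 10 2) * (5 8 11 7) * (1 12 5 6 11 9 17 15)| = |(1 6 11 7 10 2 12 5 8 9 17 15)| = 12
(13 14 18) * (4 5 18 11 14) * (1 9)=(1 9)(4 5 18 13)(11 14)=[0, 9, 2, 3, 5, 18, 6, 7, 8, 1, 10, 14, 12, 4, 11, 15, 16, 17, 13]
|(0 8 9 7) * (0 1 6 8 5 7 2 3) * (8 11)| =|(0 5 7 1 6 11 8 9 2 3)| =10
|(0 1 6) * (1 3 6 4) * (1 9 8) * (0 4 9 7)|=|(0 3 6 4 7)(1 9 8)|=15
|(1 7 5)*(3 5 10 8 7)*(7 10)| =6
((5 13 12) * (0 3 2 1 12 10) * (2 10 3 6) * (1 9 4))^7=((0 6 2 9 4 1 12 5 13 3 10))^7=(0 5 9 10 12 2 3 1 6 13 4)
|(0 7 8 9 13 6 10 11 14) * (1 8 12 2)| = |(0 7 12 2 1 8 9 13 6 10 11 14)| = 12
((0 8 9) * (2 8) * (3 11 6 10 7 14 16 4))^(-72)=((0 2 8 9)(3 11 6 10 7 14 16 4))^(-72)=(16)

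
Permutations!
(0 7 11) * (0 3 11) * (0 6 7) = (3 11)(6 7) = [0, 1, 2, 11, 4, 5, 7, 6, 8, 9, 10, 3]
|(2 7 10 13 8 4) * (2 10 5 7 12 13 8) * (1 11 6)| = 6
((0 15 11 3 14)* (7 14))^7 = (0 15 11 3 7 14)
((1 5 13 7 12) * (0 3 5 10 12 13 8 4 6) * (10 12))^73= ((0 3 5 8 4 6)(1 12)(7 13))^73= (0 3 5 8 4 6)(1 12)(7 13)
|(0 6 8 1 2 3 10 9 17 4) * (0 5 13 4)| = 9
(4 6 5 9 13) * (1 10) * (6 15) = [0, 10, 2, 3, 15, 9, 5, 7, 8, 13, 1, 11, 12, 4, 14, 6] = (1 10)(4 15 6 5 9 13)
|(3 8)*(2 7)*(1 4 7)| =4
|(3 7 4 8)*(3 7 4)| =|(3 4 8 7)| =4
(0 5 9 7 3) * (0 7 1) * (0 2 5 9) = [9, 2, 5, 7, 4, 0, 6, 3, 8, 1] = (0 9 1 2 5)(3 7)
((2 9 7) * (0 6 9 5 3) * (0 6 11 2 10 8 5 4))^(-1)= ((0 11 2 4)(3 6 9 7 10 8 5))^(-1)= (0 4 2 11)(3 5 8 10 7 9 6)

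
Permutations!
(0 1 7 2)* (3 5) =[1, 7, 0, 5, 4, 3, 6, 2] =(0 1 7 2)(3 5)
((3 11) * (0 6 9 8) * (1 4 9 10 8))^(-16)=(11)(1 9 4)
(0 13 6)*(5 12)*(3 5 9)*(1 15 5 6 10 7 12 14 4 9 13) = [1, 15, 2, 6, 9, 14, 0, 12, 8, 3, 7, 11, 13, 10, 4, 5] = (0 1 15 5 14 4 9 3 6)(7 12 13 10)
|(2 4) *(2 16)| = 3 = |(2 4 16)|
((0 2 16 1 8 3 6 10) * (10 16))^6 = (1 8 3 6 16)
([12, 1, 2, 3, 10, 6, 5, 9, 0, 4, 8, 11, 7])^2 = [7, 1, 2, 3, 8, 5, 6, 4, 12, 10, 0, 11, 9]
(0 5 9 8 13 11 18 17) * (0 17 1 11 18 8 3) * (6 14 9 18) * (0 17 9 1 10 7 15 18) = (0 5)(1 11 8 13 6 14)(3 17 9)(7 15 18 10) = [5, 11, 2, 17, 4, 0, 14, 15, 13, 3, 7, 8, 12, 6, 1, 18, 16, 9, 10]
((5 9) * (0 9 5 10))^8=(0 10 9)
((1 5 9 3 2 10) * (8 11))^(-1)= (1 10 2 3 9 5)(8 11)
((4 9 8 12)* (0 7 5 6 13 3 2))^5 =((0 7 5 6 13 3 2)(4 9 8 12))^5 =(0 3 6 7 2 13 5)(4 9 8 12)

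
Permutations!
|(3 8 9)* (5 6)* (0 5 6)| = 6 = |(0 5)(3 8 9)|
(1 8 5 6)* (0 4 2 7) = (0 4 2 7)(1 8 5 6) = [4, 8, 7, 3, 2, 6, 1, 0, 5]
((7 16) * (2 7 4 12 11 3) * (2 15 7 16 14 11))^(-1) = (2 12 4 16)(3 11 14 7 15)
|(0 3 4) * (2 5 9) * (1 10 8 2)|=6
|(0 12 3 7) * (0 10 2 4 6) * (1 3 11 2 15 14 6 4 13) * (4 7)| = 13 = |(0 12 11 2 13 1 3 4 7 10 15 14 6)|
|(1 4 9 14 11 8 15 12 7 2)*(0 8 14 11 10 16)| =13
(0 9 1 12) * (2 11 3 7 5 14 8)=[9, 12, 11, 7, 4, 14, 6, 5, 2, 1, 10, 3, 0, 13, 8]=(0 9 1 12)(2 11 3 7 5 14 8)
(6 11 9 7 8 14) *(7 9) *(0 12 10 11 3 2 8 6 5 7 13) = (0 12 10 11 13)(2 8 14 5 7 6 3) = [12, 1, 8, 2, 4, 7, 3, 6, 14, 9, 11, 13, 10, 0, 5]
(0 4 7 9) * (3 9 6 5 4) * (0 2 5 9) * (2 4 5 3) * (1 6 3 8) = [2, 6, 8, 0, 7, 5, 9, 3, 1, 4] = (0 2 8 1 6 9 4 7 3)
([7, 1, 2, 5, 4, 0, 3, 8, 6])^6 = (8)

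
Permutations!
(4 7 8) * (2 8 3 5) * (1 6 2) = (1 6 2 8 4 7 3 5) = [0, 6, 8, 5, 7, 1, 2, 3, 4]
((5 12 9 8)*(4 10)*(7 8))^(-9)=((4 10)(5 12 9 7 8))^(-9)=(4 10)(5 12 9 7 8)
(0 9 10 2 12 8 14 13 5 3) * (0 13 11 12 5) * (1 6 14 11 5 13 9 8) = (0 8 11 12 1 6 14 5 3 9 10 2 13) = [8, 6, 13, 9, 4, 3, 14, 7, 11, 10, 2, 12, 1, 0, 5]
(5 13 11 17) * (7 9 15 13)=[0, 1, 2, 3, 4, 7, 6, 9, 8, 15, 10, 17, 12, 11, 14, 13, 16, 5]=(5 7 9 15 13 11 17)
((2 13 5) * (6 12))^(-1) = (2 5 13)(6 12)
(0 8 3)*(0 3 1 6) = [8, 6, 2, 3, 4, 5, 0, 7, 1] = (0 8 1 6)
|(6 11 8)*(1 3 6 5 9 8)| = |(1 3 6 11)(5 9 8)| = 12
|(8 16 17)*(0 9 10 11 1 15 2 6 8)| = |(0 9 10 11 1 15 2 6 8 16 17)| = 11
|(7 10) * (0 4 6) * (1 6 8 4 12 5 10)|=14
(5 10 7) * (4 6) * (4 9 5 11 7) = (4 6 9 5 10)(7 11) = [0, 1, 2, 3, 6, 10, 9, 11, 8, 5, 4, 7]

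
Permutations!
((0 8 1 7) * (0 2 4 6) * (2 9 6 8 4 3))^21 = (9)(2 3)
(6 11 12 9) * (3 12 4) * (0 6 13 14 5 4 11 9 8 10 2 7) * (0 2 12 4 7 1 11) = [6, 11, 1, 4, 3, 7, 9, 2, 10, 13, 12, 0, 8, 14, 5] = (0 6 9 13 14 5 7 2 1 11)(3 4)(8 10 12)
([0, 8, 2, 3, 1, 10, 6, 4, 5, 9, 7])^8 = [0, 5, 2, 3, 8, 7, 6, 1, 10, 9, 4]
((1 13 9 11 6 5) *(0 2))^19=((0 2)(1 13 9 11 6 5))^19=(0 2)(1 13 9 11 6 5)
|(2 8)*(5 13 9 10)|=|(2 8)(5 13 9 10)|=4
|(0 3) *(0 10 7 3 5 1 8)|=12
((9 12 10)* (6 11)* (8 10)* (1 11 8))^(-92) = (1 12 9 10 8 6 11)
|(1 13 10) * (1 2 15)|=|(1 13 10 2 15)|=5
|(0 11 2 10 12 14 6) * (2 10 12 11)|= |(0 2 12 14 6)(10 11)|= 10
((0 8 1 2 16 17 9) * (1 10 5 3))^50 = (17)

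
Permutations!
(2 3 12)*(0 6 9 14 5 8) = [6, 1, 3, 12, 4, 8, 9, 7, 0, 14, 10, 11, 2, 13, 5] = (0 6 9 14 5 8)(2 3 12)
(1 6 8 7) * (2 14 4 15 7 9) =[0, 6, 14, 3, 15, 5, 8, 1, 9, 2, 10, 11, 12, 13, 4, 7] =(1 6 8 9 2 14 4 15 7)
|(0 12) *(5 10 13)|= 6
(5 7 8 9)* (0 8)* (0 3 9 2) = (0 8 2)(3 9 5 7) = [8, 1, 0, 9, 4, 7, 6, 3, 2, 5]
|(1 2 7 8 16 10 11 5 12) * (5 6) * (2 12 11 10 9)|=30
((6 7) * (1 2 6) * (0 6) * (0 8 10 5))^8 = (10)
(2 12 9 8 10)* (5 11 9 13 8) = (2 12 13 8 10)(5 11 9) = [0, 1, 12, 3, 4, 11, 6, 7, 10, 5, 2, 9, 13, 8]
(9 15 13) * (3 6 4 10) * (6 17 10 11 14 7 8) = (3 17 10)(4 11 14 7 8 6)(9 15 13) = [0, 1, 2, 17, 11, 5, 4, 8, 6, 15, 3, 14, 12, 9, 7, 13, 16, 10]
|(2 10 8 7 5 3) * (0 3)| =|(0 3 2 10 8 7 5)| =7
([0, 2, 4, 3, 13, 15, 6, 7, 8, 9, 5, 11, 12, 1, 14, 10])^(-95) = [0, 2, 4, 3, 13, 15, 6, 7, 8, 9, 5, 11, 12, 1, 14, 10]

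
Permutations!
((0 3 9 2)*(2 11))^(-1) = ((0 3 9 11 2))^(-1) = (0 2 11 9 3)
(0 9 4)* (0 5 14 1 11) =(0 9 4 5 14 1 11) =[9, 11, 2, 3, 5, 14, 6, 7, 8, 4, 10, 0, 12, 13, 1]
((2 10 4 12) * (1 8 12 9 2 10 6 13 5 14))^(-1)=((1 8 12 10 4 9 2 6 13 5 14))^(-1)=(1 14 5 13 6 2 9 4 10 12 8)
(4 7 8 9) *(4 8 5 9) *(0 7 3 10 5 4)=(0 7 4 3 10 5 9 8)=[7, 1, 2, 10, 3, 9, 6, 4, 0, 8, 5]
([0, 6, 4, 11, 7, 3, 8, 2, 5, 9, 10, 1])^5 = (1 11 3 5 8 6)(2 7 4)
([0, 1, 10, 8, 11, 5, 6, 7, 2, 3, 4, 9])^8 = (2 10 4 11 9 3 8)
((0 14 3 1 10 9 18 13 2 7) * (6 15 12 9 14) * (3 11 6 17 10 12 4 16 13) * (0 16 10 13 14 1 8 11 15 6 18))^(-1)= (0 9 12 1 10 4 15 14 16 7 2 13 17)(3 18 11 8)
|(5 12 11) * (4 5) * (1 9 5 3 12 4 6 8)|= |(1 9 5 4 3 12 11 6 8)|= 9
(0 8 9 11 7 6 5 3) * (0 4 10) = (0 8 9 11 7 6 5 3 4 10) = [8, 1, 2, 4, 10, 3, 5, 6, 9, 11, 0, 7]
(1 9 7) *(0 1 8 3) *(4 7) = [1, 9, 2, 0, 7, 5, 6, 8, 3, 4] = (0 1 9 4 7 8 3)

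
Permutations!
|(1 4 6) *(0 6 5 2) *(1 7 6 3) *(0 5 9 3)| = 4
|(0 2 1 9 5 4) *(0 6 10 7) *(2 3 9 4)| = 10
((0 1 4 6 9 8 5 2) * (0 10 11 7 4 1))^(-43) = (2 11 4 9 5 10 7 6 8) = ((2 10 11 7 4 6 9 8 5))^(-43)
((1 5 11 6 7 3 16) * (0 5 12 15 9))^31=((0 5 11 6 7 3 16 1 12 15 9))^31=(0 15 1 3 6 5 9 12 16 7 11)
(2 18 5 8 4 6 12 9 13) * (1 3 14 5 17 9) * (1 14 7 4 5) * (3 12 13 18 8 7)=(1 12 14)(2 8 5 7 4 6 13)(9 18 17)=[0, 12, 8, 3, 6, 7, 13, 4, 5, 18, 10, 11, 14, 2, 1, 15, 16, 9, 17]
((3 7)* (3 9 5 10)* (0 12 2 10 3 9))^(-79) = ((0 12 2 10 9 5 3 7))^(-79) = (0 12 2 10 9 5 3 7)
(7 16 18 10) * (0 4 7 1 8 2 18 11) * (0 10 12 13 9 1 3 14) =(0 4 7 16 11 10 3 14)(1 8 2 18 12 13 9) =[4, 8, 18, 14, 7, 5, 6, 16, 2, 1, 3, 10, 13, 9, 0, 15, 11, 17, 12]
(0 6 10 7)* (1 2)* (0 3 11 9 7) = [6, 2, 1, 11, 4, 5, 10, 3, 8, 7, 0, 9] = (0 6 10)(1 2)(3 11 9 7)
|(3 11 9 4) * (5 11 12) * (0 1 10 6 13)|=|(0 1 10 6 13)(3 12 5 11 9 4)|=30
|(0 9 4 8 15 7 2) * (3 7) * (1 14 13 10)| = |(0 9 4 8 15 3 7 2)(1 14 13 10)| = 8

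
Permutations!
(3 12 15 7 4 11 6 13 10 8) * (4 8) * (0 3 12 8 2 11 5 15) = (0 3 8 12)(2 11 6 13 10 4 5 15 7) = [3, 1, 11, 8, 5, 15, 13, 2, 12, 9, 4, 6, 0, 10, 14, 7]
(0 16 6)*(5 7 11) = [16, 1, 2, 3, 4, 7, 0, 11, 8, 9, 10, 5, 12, 13, 14, 15, 6] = (0 16 6)(5 7 11)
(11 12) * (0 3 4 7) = (0 3 4 7)(11 12) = [3, 1, 2, 4, 7, 5, 6, 0, 8, 9, 10, 12, 11]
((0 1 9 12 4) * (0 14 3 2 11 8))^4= (0 4 11 9 3)(1 14 8 12 2)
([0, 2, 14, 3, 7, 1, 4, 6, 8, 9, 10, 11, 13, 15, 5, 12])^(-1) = [0, 5, 1, 3, 6, 14, 7, 4, 8, 9, 10, 11, 15, 12, 2, 13]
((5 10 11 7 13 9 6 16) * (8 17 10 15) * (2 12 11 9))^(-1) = ((2 12 11 7 13)(5 15 8 17 10 9 6 16))^(-1) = (2 13 7 11 12)(5 16 6 9 10 17 8 15)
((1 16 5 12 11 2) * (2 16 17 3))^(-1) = ((1 17 3 2)(5 12 11 16))^(-1) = (1 2 3 17)(5 16 11 12)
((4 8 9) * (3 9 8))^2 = (3 4 9)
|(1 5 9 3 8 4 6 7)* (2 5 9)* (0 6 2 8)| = |(0 6 7 1 9 3)(2 5 8 4)| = 12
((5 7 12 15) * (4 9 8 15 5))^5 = ((4 9 8 15)(5 7 12))^5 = (4 9 8 15)(5 12 7)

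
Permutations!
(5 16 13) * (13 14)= [0, 1, 2, 3, 4, 16, 6, 7, 8, 9, 10, 11, 12, 5, 13, 15, 14]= (5 16 14 13)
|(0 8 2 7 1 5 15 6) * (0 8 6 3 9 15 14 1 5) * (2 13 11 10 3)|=14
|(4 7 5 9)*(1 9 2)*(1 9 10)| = 10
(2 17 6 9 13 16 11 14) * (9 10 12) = [0, 1, 17, 3, 4, 5, 10, 7, 8, 13, 12, 14, 9, 16, 2, 15, 11, 6] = (2 17 6 10 12 9 13 16 11 14)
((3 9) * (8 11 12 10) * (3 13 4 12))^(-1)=(3 11 8 10 12 4 13 9)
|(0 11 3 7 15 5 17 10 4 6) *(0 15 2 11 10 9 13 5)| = |(0 10 4 6 15)(2 11 3 7)(5 17 9 13)| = 20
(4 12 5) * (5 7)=(4 12 7 5)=[0, 1, 2, 3, 12, 4, 6, 5, 8, 9, 10, 11, 7]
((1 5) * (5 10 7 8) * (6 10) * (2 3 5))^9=(1 6 10 7 8 2 3 5)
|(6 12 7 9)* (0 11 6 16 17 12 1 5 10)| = |(0 11 6 1 5 10)(7 9 16 17 12)| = 30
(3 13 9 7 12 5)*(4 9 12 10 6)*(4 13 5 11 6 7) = (3 5)(4 9)(6 13 12 11)(7 10) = [0, 1, 2, 5, 9, 3, 13, 10, 8, 4, 7, 6, 11, 12]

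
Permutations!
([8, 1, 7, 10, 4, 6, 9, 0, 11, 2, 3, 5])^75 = (0 5 2 8 6 7 11 9)(3 10)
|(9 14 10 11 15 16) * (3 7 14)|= 8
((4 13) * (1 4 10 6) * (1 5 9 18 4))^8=(4 13 10 6 5 9 18)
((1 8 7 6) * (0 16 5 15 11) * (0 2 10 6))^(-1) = (0 7 8 1 6 10 2 11 15 5 16)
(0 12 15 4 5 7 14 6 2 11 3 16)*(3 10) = (0 12 15 4 5 7 14 6 2 11 10 3 16) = [12, 1, 11, 16, 5, 7, 2, 14, 8, 9, 3, 10, 15, 13, 6, 4, 0]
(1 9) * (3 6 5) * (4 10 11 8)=[0, 9, 2, 6, 10, 3, 5, 7, 4, 1, 11, 8]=(1 9)(3 6 5)(4 10 11 8)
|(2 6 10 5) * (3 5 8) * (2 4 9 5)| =15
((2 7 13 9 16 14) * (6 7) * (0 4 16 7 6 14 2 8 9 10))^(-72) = (0 13 9 14 16)(2 4 10 7 8)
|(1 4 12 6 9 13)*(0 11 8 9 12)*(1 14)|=|(0 11 8 9 13 14 1 4)(6 12)|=8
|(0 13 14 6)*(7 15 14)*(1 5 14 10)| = 9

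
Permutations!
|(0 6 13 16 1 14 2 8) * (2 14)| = |(0 6 13 16 1 2 8)| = 7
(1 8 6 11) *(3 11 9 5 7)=(1 8 6 9 5 7 3 11)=[0, 8, 2, 11, 4, 7, 9, 3, 6, 5, 10, 1]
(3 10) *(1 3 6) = [0, 3, 2, 10, 4, 5, 1, 7, 8, 9, 6] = (1 3 10 6)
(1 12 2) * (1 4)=(1 12 2 4)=[0, 12, 4, 3, 1, 5, 6, 7, 8, 9, 10, 11, 2]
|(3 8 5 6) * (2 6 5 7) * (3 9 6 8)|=|(2 8 7)(6 9)|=6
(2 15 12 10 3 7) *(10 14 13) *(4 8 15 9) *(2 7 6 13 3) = (2 9 4 8 15 12 14 3 6 13 10) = [0, 1, 9, 6, 8, 5, 13, 7, 15, 4, 2, 11, 14, 10, 3, 12]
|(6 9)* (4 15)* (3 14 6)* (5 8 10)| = 12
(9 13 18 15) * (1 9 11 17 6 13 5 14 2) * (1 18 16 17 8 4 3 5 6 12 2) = (1 9 6 13 16 17 12 2 18 15 11 8 4 3 5 14) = [0, 9, 18, 5, 3, 14, 13, 7, 4, 6, 10, 8, 2, 16, 1, 11, 17, 12, 15]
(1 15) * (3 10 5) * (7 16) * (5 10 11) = (1 15)(3 11 5)(7 16) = [0, 15, 2, 11, 4, 3, 6, 16, 8, 9, 10, 5, 12, 13, 14, 1, 7]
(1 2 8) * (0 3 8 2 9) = (0 3 8 1 9) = [3, 9, 2, 8, 4, 5, 6, 7, 1, 0]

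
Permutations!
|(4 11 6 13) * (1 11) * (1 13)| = |(1 11 6)(4 13)| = 6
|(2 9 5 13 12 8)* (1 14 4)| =|(1 14 4)(2 9 5 13 12 8)| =6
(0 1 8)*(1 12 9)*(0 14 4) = (0 12 9 1 8 14 4) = [12, 8, 2, 3, 0, 5, 6, 7, 14, 1, 10, 11, 9, 13, 4]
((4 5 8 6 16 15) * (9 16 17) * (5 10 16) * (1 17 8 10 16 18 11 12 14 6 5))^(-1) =((1 17 9)(4 16 15)(5 10 18 11 12 14 6 8))^(-1) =(1 9 17)(4 15 16)(5 8 6 14 12 11 18 10)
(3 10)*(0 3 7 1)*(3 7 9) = (0 7 1)(3 10 9) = [7, 0, 2, 10, 4, 5, 6, 1, 8, 3, 9]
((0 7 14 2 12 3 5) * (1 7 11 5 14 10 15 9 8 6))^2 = (0 5 11)(1 10 9 6 7 15 8)(2 3)(12 14)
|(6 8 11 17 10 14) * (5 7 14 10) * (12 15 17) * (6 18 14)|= |(5 7 6 8 11 12 15 17)(14 18)|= 8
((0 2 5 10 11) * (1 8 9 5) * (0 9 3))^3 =(0 8 2 3 1)(5 9 11 10)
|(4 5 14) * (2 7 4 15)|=6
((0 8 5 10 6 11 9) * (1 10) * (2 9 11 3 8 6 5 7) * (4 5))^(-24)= (11)(0 7 6 2 3 9 8)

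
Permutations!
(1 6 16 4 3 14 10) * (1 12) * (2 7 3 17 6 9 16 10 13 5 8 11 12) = [0, 9, 7, 14, 17, 8, 10, 3, 11, 16, 2, 12, 1, 5, 13, 15, 4, 6] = (1 9 16 4 17 6 10 2 7 3 14 13 5 8 11 12)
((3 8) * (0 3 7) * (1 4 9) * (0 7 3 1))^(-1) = (0 9 4 1)(3 8)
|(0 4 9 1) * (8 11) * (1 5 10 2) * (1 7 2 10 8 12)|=|(0 4 9 5 8 11 12 1)(2 7)|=8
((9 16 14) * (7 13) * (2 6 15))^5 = (2 15 6)(7 13)(9 14 16)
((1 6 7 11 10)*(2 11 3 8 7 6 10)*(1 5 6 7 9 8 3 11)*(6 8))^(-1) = ((1 10 5 8 9 6 7 11 2))^(-1) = (1 2 11 7 6 9 8 5 10)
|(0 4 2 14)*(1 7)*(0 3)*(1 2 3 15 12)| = |(0 4 3)(1 7 2 14 15 12)| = 6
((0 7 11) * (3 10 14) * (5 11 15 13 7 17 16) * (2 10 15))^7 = ((0 17 16 5 11)(2 10 14 3 15 13 7))^7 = (0 16 11 17 5)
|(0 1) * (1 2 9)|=4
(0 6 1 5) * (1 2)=(0 6 2 1 5)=[6, 5, 1, 3, 4, 0, 2]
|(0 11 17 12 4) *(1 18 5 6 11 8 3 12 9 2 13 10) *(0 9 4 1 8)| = 14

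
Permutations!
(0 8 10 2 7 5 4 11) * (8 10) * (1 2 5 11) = (0 10 5 4 1 2 7 11) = [10, 2, 7, 3, 1, 4, 6, 11, 8, 9, 5, 0]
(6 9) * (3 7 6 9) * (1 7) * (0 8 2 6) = (9)(0 8 2 6 3 1 7) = [8, 7, 6, 1, 4, 5, 3, 0, 2, 9]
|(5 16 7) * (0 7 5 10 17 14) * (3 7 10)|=4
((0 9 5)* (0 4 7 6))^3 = ((0 9 5 4 7 6))^3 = (0 4)(5 6)(7 9)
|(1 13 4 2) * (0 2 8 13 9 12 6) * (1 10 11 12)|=6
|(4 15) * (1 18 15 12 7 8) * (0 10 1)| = |(0 10 1 18 15 4 12 7 8)| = 9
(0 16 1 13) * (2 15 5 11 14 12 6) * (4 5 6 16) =(0 4 5 11 14 12 16 1 13)(2 15 6) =[4, 13, 15, 3, 5, 11, 2, 7, 8, 9, 10, 14, 16, 0, 12, 6, 1]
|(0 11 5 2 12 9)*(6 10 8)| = |(0 11 5 2 12 9)(6 10 8)| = 6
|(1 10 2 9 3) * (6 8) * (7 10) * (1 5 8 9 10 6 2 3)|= 20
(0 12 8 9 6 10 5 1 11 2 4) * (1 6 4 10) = [12, 11, 10, 3, 0, 6, 1, 7, 9, 4, 5, 2, 8] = (0 12 8 9 4)(1 11 2 10 5 6)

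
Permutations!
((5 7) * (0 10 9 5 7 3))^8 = (0 5 10 3 9)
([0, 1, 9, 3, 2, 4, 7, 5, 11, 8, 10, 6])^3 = (2 11 5 9 6 4 8 7)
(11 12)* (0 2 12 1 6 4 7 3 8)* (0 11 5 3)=(0 2 12 5 3 8 11 1 6 4 7)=[2, 6, 12, 8, 7, 3, 4, 0, 11, 9, 10, 1, 5]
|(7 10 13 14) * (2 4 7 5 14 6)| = |(2 4 7 10 13 6)(5 14)| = 6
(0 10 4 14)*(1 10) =(0 1 10 4 14) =[1, 10, 2, 3, 14, 5, 6, 7, 8, 9, 4, 11, 12, 13, 0]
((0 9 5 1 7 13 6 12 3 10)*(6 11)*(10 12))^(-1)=((0 9 5 1 7 13 11 6 10)(3 12))^(-1)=(0 10 6 11 13 7 1 5 9)(3 12)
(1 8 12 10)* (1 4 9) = (1 8 12 10 4 9) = [0, 8, 2, 3, 9, 5, 6, 7, 12, 1, 4, 11, 10]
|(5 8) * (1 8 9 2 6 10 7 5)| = |(1 8)(2 6 10 7 5 9)| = 6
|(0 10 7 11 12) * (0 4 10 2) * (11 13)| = 6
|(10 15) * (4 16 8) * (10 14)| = 3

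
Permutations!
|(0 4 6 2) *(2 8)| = |(0 4 6 8 2)| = 5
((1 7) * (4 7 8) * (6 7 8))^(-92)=((1 6 7)(4 8))^(-92)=(8)(1 6 7)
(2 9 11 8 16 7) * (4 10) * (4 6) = (2 9 11 8 16 7)(4 10 6) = [0, 1, 9, 3, 10, 5, 4, 2, 16, 11, 6, 8, 12, 13, 14, 15, 7]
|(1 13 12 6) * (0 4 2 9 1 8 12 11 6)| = |(0 4 2 9 1 13 11 6 8 12)| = 10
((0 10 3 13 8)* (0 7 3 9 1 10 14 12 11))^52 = (14)(1 10 9)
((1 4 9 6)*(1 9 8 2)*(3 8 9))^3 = (1 6 2 9 8 4 3) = ((1 4 9 6 3 8 2))^3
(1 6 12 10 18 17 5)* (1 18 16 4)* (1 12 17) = [0, 6, 2, 3, 12, 18, 17, 7, 8, 9, 16, 11, 10, 13, 14, 15, 4, 5, 1] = (1 6 17 5 18)(4 12 10 16)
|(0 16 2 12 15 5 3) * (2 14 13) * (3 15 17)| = 8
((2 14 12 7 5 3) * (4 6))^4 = ((2 14 12 7 5 3)(4 6))^4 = (2 5 12)(3 7 14)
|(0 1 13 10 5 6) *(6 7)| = |(0 1 13 10 5 7 6)| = 7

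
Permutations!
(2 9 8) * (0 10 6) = (0 10 6)(2 9 8) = [10, 1, 9, 3, 4, 5, 0, 7, 2, 8, 6]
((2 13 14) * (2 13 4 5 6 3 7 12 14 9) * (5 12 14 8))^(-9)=((2 4 12 8 5 6 3 7 14 13 9))^(-9)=(2 12 5 3 14 9 4 8 6 7 13)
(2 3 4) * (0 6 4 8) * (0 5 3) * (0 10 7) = (0 6 4 2 10 7)(3 8 5) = [6, 1, 10, 8, 2, 3, 4, 0, 5, 9, 7]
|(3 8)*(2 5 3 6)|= |(2 5 3 8 6)|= 5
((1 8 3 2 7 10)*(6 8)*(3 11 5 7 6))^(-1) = ((1 3 2 6 8 11 5 7 10))^(-1) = (1 10 7 5 11 8 6 2 3)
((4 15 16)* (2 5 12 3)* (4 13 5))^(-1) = ((2 4 15 16 13 5 12 3))^(-1) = (2 3 12 5 13 16 15 4)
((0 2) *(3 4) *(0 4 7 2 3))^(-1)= (0 4 2 7 3)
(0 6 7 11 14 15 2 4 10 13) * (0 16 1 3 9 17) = [6, 3, 4, 9, 10, 5, 7, 11, 8, 17, 13, 14, 12, 16, 15, 2, 1, 0] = (0 6 7 11 14 15 2 4 10 13 16 1 3 9 17)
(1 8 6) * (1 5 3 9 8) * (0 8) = (0 8 6 5 3 9) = [8, 1, 2, 9, 4, 3, 5, 7, 6, 0]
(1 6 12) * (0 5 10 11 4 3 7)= (0 5 10 11 4 3 7)(1 6 12)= [5, 6, 2, 7, 3, 10, 12, 0, 8, 9, 11, 4, 1]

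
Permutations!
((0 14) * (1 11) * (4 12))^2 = (14)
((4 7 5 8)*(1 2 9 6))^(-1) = (1 6 9 2)(4 8 5 7)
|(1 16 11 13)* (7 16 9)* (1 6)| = |(1 9 7 16 11 13 6)| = 7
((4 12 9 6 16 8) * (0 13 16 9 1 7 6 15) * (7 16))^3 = (0 6)(1 4 16 12 8)(7 15)(9 13)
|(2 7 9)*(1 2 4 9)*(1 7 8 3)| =|(1 2 8 3)(4 9)| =4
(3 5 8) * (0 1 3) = (0 1 3 5 8) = [1, 3, 2, 5, 4, 8, 6, 7, 0]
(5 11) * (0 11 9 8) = (0 11 5 9 8) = [11, 1, 2, 3, 4, 9, 6, 7, 0, 8, 10, 5]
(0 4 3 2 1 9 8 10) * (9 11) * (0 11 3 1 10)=(0 4 1 3 2 10 11 9 8)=[4, 3, 10, 2, 1, 5, 6, 7, 0, 8, 11, 9]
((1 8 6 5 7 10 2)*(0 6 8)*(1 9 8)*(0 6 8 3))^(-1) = (0 3 9 2 10 7 5 6 1 8)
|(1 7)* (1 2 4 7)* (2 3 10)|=5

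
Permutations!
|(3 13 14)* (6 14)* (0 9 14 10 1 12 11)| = |(0 9 14 3 13 6 10 1 12 11)| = 10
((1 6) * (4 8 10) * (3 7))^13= (1 6)(3 7)(4 8 10)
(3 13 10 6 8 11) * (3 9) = (3 13 10 6 8 11 9) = [0, 1, 2, 13, 4, 5, 8, 7, 11, 3, 6, 9, 12, 10]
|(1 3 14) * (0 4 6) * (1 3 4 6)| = 2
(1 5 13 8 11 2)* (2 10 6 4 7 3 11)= (1 5 13 8 2)(3 11 10 6 4 7)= [0, 5, 1, 11, 7, 13, 4, 3, 2, 9, 6, 10, 12, 8]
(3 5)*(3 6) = (3 5 6) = [0, 1, 2, 5, 4, 6, 3]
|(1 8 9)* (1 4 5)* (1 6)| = 6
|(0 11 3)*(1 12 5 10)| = 12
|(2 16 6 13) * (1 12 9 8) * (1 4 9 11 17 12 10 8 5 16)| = |(1 10 8 4 9 5 16 6 13 2)(11 17 12)| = 30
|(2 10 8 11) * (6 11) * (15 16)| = 10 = |(2 10 8 6 11)(15 16)|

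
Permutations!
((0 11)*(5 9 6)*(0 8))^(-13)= ((0 11 8)(5 9 6))^(-13)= (0 8 11)(5 6 9)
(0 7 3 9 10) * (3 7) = (0 3 9 10) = [3, 1, 2, 9, 4, 5, 6, 7, 8, 10, 0]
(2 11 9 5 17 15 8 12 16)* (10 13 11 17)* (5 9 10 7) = (2 17 15 8 12 16)(5 7)(10 13 11) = [0, 1, 17, 3, 4, 7, 6, 5, 12, 9, 13, 10, 16, 11, 14, 8, 2, 15]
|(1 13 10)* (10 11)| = 4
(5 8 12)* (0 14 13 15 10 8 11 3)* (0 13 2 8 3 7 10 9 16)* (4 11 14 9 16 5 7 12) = (0 9 5 14 2 8 4 11 12 7 10 3 13 15 16) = [9, 1, 8, 13, 11, 14, 6, 10, 4, 5, 3, 12, 7, 15, 2, 16, 0]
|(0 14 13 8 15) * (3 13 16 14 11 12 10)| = |(0 11 12 10 3 13 8 15)(14 16)| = 8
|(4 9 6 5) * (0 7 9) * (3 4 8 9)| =4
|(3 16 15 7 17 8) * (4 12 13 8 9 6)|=|(3 16 15 7 17 9 6 4 12 13 8)|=11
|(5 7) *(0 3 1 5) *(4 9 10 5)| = 8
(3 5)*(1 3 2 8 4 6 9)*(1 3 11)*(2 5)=(1 11)(2 8 4 6 9 3)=[0, 11, 8, 2, 6, 5, 9, 7, 4, 3, 10, 1]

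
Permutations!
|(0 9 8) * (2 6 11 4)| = |(0 9 8)(2 6 11 4)| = 12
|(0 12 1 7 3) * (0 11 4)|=7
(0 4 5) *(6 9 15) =[4, 1, 2, 3, 5, 0, 9, 7, 8, 15, 10, 11, 12, 13, 14, 6] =(0 4 5)(6 9 15)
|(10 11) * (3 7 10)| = 4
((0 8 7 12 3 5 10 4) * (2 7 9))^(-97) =((0 8 9 2 7 12 3 5 10 4))^(-97) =(0 2 3 4 9 12 10 8 7 5)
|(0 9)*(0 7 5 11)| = |(0 9 7 5 11)| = 5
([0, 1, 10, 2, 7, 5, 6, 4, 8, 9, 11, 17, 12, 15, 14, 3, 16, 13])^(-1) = (2 3 15 13 17 11 10)(4 7)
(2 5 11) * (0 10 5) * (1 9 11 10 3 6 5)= (0 3 6 5 10 1 9 11 2)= [3, 9, 0, 6, 4, 10, 5, 7, 8, 11, 1, 2]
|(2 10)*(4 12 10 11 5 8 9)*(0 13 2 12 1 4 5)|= 12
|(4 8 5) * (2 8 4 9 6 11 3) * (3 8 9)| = 7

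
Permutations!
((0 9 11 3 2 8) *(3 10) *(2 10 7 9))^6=((0 2 8)(3 10)(7 9 11))^6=(11)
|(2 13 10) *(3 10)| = |(2 13 3 10)| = 4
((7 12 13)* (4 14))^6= ((4 14)(7 12 13))^6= (14)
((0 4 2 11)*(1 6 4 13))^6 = (0 11 2 4 6 1 13)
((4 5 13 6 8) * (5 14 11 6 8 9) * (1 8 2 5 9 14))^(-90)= ((1 8 4)(2 5 13)(6 14 11))^(-90)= (14)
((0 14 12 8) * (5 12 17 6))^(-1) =((0 14 17 6 5 12 8))^(-1) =(0 8 12 5 6 17 14)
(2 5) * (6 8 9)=[0, 1, 5, 3, 4, 2, 8, 7, 9, 6]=(2 5)(6 8 9)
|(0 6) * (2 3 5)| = |(0 6)(2 3 5)| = 6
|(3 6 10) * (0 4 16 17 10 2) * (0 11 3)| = |(0 4 16 17 10)(2 11 3 6)| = 20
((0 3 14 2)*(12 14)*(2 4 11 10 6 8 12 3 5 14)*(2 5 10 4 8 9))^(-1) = (0 2 9 6 10)(4 11)(5 12 8 14)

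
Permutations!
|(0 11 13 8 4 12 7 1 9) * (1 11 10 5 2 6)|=42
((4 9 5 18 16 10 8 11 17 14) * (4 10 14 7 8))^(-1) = (4 10 14 16 18 5 9)(7 17 11 8)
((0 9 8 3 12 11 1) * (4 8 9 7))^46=((0 7 4 8 3 12 11 1))^46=(0 11 3 4)(1 12 8 7)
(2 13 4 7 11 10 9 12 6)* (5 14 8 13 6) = (2 6)(4 7 11 10 9 12 5 14 8 13) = [0, 1, 6, 3, 7, 14, 2, 11, 13, 12, 9, 10, 5, 4, 8]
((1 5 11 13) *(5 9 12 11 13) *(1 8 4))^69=((1 9 12 11 5 13 8 4))^69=(1 13 12 4 5 9 8 11)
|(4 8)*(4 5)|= |(4 8 5)|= 3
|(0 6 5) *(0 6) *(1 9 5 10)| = 5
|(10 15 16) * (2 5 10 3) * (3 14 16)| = 10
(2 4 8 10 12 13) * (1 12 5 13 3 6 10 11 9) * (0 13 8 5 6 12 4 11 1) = (0 13 2 11 9)(1 4 5 8)(3 12)(6 10) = [13, 4, 11, 12, 5, 8, 10, 7, 1, 0, 6, 9, 3, 2]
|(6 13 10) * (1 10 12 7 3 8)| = 8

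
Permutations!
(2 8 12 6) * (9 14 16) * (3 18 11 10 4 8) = (2 3 18 11 10 4 8 12 6)(9 14 16) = [0, 1, 3, 18, 8, 5, 2, 7, 12, 14, 4, 10, 6, 13, 16, 15, 9, 17, 11]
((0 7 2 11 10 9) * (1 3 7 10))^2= ((0 10 9)(1 3 7 2 11))^2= (0 9 10)(1 7 11 3 2)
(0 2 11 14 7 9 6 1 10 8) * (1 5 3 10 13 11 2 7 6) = (0 7 9 1 13 11 14 6 5 3 10 8) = [7, 13, 2, 10, 4, 3, 5, 9, 0, 1, 8, 14, 12, 11, 6]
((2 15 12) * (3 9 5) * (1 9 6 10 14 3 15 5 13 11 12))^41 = ((1 9 13 11 12 2 5 15)(3 6 10 14))^41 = (1 9 13 11 12 2 5 15)(3 6 10 14)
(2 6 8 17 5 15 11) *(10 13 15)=[0, 1, 6, 3, 4, 10, 8, 7, 17, 9, 13, 2, 12, 15, 14, 11, 16, 5]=(2 6 8 17 5 10 13 15 11)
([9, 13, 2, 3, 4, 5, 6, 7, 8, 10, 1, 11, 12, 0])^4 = [13, 10, 2, 3, 4, 5, 6, 7, 8, 0, 9, 11, 12, 1]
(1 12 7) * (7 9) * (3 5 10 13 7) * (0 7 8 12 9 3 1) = [7, 9, 2, 5, 4, 10, 6, 0, 12, 1, 13, 11, 3, 8] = (0 7)(1 9)(3 5 10 13 8 12)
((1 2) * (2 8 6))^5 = ((1 8 6 2))^5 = (1 8 6 2)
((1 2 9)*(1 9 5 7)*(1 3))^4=(9)(1 3 7 5 2)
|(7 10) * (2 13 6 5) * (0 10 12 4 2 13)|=6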